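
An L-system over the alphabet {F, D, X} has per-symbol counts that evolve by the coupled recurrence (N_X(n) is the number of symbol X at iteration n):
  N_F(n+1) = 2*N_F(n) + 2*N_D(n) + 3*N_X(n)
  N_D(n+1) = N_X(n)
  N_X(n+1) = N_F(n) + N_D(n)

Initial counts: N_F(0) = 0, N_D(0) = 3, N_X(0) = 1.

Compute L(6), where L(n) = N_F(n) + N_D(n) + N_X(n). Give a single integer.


Step 0: N_F=0, N_D=3, N_X=1, L=4
Step 1: N_F=9, N_D=1, N_X=3, L=13
Step 2: N_F=29, N_D=3, N_X=10, L=42
Step 3: N_F=94, N_D=10, N_X=32, L=136
Step 4: N_F=304, N_D=32, N_X=104, L=440
Step 5: N_F=984, N_D=104, N_X=336, L=1424
Step 6: N_F=3184, N_D=336, N_X=1088, L=4608

Answer: 4608


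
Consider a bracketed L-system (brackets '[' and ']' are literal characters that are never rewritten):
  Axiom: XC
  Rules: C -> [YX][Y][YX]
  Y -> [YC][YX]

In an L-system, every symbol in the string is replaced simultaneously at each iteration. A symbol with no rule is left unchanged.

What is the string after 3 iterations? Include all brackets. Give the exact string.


Answer: X[[[YC][YX][YX][Y][YX]][[YC][YX]X]X][[[YC][YX][YX][Y][YX]][[YC][YX]X]][[[YC][YX][YX][Y][YX]][[YC][YX]X]X]

Derivation:
Step 0: XC
Step 1: X[YX][Y][YX]
Step 2: X[[YC][YX]X][[YC][YX]][[YC][YX]X]
Step 3: X[[[YC][YX][YX][Y][YX]][[YC][YX]X]X][[[YC][YX][YX][Y][YX]][[YC][YX]X]][[[YC][YX][YX][Y][YX]][[YC][YX]X]X]


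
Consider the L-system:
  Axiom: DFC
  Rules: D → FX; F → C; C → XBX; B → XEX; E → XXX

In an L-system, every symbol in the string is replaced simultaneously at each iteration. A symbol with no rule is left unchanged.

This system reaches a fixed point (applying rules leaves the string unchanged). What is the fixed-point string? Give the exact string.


Answer: XXXXXXXXXXXXXXXXXXXXXX

Derivation:
Step 0: DFC
Step 1: FXCXBX
Step 2: CXXBXXXEXX
Step 3: XBXXXXEXXXXXXXXX
Step 4: XXEXXXXXXXXXXXXXXXXX
Step 5: XXXXXXXXXXXXXXXXXXXXXX
Step 6: XXXXXXXXXXXXXXXXXXXXXX  (unchanged — fixed point at step 5)


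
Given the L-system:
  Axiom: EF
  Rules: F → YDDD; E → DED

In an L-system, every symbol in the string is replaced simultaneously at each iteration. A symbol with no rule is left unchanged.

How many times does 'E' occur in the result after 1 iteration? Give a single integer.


Step 0: EF  (1 'E')
Step 1: DEDYDDD  (1 'E')

Answer: 1


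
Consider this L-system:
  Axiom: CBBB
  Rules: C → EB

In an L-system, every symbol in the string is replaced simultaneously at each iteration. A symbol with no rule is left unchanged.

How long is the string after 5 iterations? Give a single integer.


Step 0: length = 4
Step 1: length = 5
Step 2: length = 5
Step 3: length = 5
Step 4: length = 5
Step 5: length = 5

Answer: 5


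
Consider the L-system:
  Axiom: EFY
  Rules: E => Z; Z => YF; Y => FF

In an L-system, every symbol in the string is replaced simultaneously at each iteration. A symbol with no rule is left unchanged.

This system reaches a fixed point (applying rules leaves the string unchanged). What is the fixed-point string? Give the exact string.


Step 0: EFY
Step 1: ZFFF
Step 2: YFFFF
Step 3: FFFFFF
Step 4: FFFFFF  (unchanged — fixed point at step 3)

Answer: FFFFFF


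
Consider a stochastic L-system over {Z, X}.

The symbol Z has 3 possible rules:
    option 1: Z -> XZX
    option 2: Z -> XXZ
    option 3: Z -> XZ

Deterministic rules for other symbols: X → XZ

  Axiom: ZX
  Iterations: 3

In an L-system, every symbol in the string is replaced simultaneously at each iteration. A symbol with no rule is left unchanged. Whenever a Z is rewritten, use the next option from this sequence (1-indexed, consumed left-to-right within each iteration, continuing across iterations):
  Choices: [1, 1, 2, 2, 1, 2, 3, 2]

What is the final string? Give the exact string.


Answer: XZXXZXZXZXXZXZXXZXZXZXZXZXXZ

Derivation:
Step 0: ZX
Step 1: XZXXZ  (used choices [1])
Step 2: XZXZXXZXZXXZ  (used choices [1, 2])
Step 3: XZXXZXZXZXXZXZXXZXZXZXZXZXXZ  (used choices [2, 1, 2, 3, 2])


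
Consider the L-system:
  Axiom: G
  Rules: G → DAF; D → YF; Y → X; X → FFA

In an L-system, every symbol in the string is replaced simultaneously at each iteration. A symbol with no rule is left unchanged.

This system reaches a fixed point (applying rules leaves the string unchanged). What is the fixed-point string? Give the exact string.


Answer: FFAFAF

Derivation:
Step 0: G
Step 1: DAF
Step 2: YFAF
Step 3: XFAF
Step 4: FFAFAF
Step 5: FFAFAF  (unchanged — fixed point at step 4)


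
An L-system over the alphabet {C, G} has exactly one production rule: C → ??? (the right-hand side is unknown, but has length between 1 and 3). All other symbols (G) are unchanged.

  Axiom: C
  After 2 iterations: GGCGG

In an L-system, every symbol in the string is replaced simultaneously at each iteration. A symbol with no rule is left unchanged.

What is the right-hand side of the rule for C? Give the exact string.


Answer: GCG

Derivation:
Trying C → GCG:
  Step 0: C
  Step 1: GCG
  Step 2: GGCGG
Matches the given result.


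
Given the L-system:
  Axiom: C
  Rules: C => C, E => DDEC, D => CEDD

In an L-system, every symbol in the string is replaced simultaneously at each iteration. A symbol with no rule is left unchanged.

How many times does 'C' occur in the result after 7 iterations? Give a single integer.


Answer: 1

Derivation:
Step 0: C  (1 'C')
Step 1: C  (1 'C')
Step 2: C  (1 'C')
Step 3: C  (1 'C')
Step 4: C  (1 'C')
Step 5: C  (1 'C')
Step 6: C  (1 'C')
Step 7: C  (1 'C')


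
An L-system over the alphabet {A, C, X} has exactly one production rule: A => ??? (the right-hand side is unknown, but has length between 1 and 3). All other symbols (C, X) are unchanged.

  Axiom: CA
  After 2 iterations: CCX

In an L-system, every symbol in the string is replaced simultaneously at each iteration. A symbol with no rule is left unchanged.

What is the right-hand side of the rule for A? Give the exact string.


Answer: CX

Derivation:
Trying A => CX:
  Step 0: CA
  Step 1: CCX
  Step 2: CCX
Matches the given result.


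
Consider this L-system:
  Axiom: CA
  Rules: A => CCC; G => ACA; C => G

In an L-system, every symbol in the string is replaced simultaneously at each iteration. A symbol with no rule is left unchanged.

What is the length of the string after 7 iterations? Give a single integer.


Step 0: length = 2
Step 1: length = 4
Step 2: length = 6
Step 3: length = 16
Step 4: length = 30
Step 5: length = 52
Step 6: length = 126
Step 7: length = 232

Answer: 232


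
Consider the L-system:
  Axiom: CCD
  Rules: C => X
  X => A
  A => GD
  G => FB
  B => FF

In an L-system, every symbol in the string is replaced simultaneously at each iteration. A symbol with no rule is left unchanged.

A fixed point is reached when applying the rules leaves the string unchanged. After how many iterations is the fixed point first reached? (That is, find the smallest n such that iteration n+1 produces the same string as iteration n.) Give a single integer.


Answer: 5

Derivation:
Step 0: CCD
Step 1: XXD
Step 2: AAD
Step 3: GDGDD
Step 4: FBDFBDD
Step 5: FFFDFFFDD
Step 6: FFFDFFFDD  (unchanged — fixed point at step 5)


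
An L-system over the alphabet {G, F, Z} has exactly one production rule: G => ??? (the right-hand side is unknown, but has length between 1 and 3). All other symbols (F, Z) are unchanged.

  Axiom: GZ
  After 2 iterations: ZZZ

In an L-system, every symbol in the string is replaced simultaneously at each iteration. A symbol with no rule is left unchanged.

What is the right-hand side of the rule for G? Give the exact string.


Trying G => ZZ:
  Step 0: GZ
  Step 1: ZZZ
  Step 2: ZZZ
Matches the given result.

Answer: ZZ


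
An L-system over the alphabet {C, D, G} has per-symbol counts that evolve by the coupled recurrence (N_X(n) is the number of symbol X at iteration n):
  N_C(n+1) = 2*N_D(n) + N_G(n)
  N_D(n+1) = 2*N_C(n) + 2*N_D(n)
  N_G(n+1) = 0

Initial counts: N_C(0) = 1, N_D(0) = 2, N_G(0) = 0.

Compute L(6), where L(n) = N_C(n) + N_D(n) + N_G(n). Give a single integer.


Answer: 3520

Derivation:
Step 0: N_C=1, N_D=2, N_G=0, L=3
Step 1: N_C=4, N_D=6, N_G=0, L=10
Step 2: N_C=12, N_D=20, N_G=0, L=32
Step 3: N_C=40, N_D=64, N_G=0, L=104
Step 4: N_C=128, N_D=208, N_G=0, L=336
Step 5: N_C=416, N_D=672, N_G=0, L=1088
Step 6: N_C=1344, N_D=2176, N_G=0, L=3520


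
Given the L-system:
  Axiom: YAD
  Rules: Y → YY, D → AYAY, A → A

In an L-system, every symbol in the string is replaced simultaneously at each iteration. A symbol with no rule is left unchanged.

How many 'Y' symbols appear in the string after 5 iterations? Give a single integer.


Step 0: YAD  (1 'Y')
Step 1: YYAAYAY  (4 'Y')
Step 2: YYYYAAYYAYY  (8 'Y')
Step 3: YYYYYYYYAAYYYYAYYYY  (16 'Y')
Step 4: YYYYYYYYYYYYYYYYAAYYYYYYYYAYYYYYYYY  (32 'Y')
Step 5: YYYYYYYYYYYYYYYYYYYYYYYYYYYYYYYYAAYYYYYYYYYYYYYYYYAYYYYYYYYYYYYYYYY  (64 'Y')

Answer: 64


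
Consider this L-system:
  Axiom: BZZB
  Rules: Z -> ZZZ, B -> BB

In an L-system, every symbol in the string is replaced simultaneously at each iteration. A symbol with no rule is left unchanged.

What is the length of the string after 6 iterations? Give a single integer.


Answer: 1586

Derivation:
Step 0: length = 4
Step 1: length = 10
Step 2: length = 26
Step 3: length = 70
Step 4: length = 194
Step 5: length = 550
Step 6: length = 1586


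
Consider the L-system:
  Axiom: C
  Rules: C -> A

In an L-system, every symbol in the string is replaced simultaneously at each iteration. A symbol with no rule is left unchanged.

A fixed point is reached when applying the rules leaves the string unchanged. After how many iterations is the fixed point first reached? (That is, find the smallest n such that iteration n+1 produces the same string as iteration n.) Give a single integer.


Step 0: C
Step 1: A
Step 2: A  (unchanged — fixed point at step 1)

Answer: 1


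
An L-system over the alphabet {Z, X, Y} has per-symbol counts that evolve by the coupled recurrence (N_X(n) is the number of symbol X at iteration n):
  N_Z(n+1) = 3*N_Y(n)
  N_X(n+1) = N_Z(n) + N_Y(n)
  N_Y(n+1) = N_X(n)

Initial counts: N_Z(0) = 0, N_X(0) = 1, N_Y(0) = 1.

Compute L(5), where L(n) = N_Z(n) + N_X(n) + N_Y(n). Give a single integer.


Answer: 35

Derivation:
Step 0: N_Z=0, N_X=1, N_Y=1, L=2
Step 1: N_Z=3, N_X=1, N_Y=1, L=5
Step 2: N_Z=3, N_X=4, N_Y=1, L=8
Step 3: N_Z=3, N_X=4, N_Y=4, L=11
Step 4: N_Z=12, N_X=7, N_Y=4, L=23
Step 5: N_Z=12, N_X=16, N_Y=7, L=35


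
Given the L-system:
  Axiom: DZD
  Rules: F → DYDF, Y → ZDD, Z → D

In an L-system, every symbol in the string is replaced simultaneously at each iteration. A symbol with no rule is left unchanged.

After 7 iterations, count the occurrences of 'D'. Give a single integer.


Step 0: DZD  (2 'D')
Step 1: DDD  (3 'D')
Step 2: DDD  (3 'D')
Step 3: DDD  (3 'D')
Step 4: DDD  (3 'D')
Step 5: DDD  (3 'D')
Step 6: DDD  (3 'D')
Step 7: DDD  (3 'D')

Answer: 3


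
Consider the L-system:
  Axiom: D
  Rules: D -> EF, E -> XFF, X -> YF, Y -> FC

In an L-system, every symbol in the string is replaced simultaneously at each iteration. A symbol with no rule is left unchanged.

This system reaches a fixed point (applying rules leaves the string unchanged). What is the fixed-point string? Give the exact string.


Step 0: D
Step 1: EF
Step 2: XFFF
Step 3: YFFFF
Step 4: FCFFFF
Step 5: FCFFFF  (unchanged — fixed point at step 4)

Answer: FCFFFF


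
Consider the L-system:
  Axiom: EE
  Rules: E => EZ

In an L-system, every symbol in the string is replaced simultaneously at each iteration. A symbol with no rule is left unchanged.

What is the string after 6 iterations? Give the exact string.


Answer: EZZZZZZEZZZZZZ

Derivation:
Step 0: EE
Step 1: EZEZ
Step 2: EZZEZZ
Step 3: EZZZEZZZ
Step 4: EZZZZEZZZZ
Step 5: EZZZZZEZZZZZ
Step 6: EZZZZZZEZZZZZZ


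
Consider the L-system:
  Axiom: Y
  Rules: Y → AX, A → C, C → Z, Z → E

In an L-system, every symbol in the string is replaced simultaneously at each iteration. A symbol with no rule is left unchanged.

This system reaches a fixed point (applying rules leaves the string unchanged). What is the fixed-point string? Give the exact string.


Step 0: Y
Step 1: AX
Step 2: CX
Step 3: ZX
Step 4: EX
Step 5: EX  (unchanged — fixed point at step 4)

Answer: EX


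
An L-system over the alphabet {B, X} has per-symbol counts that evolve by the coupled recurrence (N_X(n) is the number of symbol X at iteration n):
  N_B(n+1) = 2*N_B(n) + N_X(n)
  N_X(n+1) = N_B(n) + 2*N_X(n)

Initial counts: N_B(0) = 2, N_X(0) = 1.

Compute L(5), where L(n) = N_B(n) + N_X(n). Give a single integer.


Step 0: N_B=2, N_X=1, L=3
Step 1: N_B=5, N_X=4, L=9
Step 2: N_B=14, N_X=13, L=27
Step 3: N_B=41, N_X=40, L=81
Step 4: N_B=122, N_X=121, L=243
Step 5: N_B=365, N_X=364, L=729

Answer: 729


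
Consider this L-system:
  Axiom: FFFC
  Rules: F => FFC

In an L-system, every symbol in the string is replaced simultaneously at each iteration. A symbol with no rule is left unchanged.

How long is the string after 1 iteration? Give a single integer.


Step 0: length = 4
Step 1: length = 10

Answer: 10


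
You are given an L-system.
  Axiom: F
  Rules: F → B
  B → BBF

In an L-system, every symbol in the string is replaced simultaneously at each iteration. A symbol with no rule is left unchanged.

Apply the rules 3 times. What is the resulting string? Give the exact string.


Step 0: F
Step 1: B
Step 2: BBF
Step 3: BBFBBFB

Answer: BBFBBFB


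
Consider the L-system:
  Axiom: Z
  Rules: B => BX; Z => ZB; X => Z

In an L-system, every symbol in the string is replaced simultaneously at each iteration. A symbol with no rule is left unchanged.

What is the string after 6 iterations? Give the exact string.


Step 0: Z
Step 1: ZB
Step 2: ZBBX
Step 3: ZBBXBXZ
Step 4: ZBBXBXZBXZZB
Step 5: ZBBXBXZBXZZBBXZZBZBBX
Step 6: ZBBXBXZBXZZBBXZZBZBBXBXZZBZBBXZBBXBXZ

Answer: ZBBXBXZBXZZBBXZZBZBBXBXZZBZBBXZBBXBXZ


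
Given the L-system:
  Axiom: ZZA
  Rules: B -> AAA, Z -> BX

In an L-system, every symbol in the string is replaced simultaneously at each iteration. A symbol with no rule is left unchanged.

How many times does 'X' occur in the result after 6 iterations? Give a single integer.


Step 0: ZZA  (0 'X')
Step 1: BXBXA  (2 'X')
Step 2: AAAXAAAXA  (2 'X')
Step 3: AAAXAAAXA  (2 'X')
Step 4: AAAXAAAXA  (2 'X')
Step 5: AAAXAAAXA  (2 'X')
Step 6: AAAXAAAXA  (2 'X')

Answer: 2


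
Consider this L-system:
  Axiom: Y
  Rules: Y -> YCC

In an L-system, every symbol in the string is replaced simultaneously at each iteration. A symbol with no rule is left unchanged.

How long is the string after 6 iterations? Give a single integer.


Step 0: length = 1
Step 1: length = 3
Step 2: length = 5
Step 3: length = 7
Step 4: length = 9
Step 5: length = 11
Step 6: length = 13

Answer: 13


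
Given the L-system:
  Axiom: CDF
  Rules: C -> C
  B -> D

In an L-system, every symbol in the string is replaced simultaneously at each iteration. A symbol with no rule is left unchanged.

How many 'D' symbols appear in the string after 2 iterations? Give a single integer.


Answer: 1

Derivation:
Step 0: CDF  (1 'D')
Step 1: CDF  (1 'D')
Step 2: CDF  (1 'D')


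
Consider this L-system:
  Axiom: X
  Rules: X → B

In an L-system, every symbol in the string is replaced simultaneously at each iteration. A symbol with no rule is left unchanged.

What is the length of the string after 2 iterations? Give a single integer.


Step 0: length = 1
Step 1: length = 1
Step 2: length = 1

Answer: 1


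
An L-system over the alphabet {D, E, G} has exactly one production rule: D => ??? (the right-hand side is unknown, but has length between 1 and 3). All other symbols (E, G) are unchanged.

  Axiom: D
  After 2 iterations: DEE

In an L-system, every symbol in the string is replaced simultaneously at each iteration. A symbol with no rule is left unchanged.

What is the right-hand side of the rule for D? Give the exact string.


Trying D => DE:
  Step 0: D
  Step 1: DE
  Step 2: DEE
Matches the given result.

Answer: DE


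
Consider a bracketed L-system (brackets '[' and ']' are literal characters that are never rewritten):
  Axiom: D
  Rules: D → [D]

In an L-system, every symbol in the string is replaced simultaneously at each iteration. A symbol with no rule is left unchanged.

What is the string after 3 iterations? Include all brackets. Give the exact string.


Answer: [[[D]]]

Derivation:
Step 0: D
Step 1: [D]
Step 2: [[D]]
Step 3: [[[D]]]


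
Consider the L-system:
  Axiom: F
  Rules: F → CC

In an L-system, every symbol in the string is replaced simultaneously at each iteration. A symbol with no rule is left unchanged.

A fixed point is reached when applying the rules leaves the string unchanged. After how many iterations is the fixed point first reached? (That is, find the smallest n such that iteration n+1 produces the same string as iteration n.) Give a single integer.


Step 0: F
Step 1: CC
Step 2: CC  (unchanged — fixed point at step 1)

Answer: 1


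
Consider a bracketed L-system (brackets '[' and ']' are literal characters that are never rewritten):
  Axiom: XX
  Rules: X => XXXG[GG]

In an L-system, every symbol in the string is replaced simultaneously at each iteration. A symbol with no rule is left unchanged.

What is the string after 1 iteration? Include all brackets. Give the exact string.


Answer: XXXG[GG]XXXG[GG]

Derivation:
Step 0: XX
Step 1: XXXG[GG]XXXG[GG]


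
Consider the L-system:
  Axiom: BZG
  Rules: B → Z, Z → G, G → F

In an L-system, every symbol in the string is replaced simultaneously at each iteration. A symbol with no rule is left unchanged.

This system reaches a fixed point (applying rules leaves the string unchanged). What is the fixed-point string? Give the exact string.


Step 0: BZG
Step 1: ZGF
Step 2: GFF
Step 3: FFF
Step 4: FFF  (unchanged — fixed point at step 3)

Answer: FFF


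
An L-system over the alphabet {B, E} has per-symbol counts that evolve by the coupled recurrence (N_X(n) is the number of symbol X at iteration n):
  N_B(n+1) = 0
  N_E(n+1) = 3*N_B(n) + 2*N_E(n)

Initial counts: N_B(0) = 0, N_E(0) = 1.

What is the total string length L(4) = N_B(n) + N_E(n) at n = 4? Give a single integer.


Step 0: N_B=0, N_E=1, L=1
Step 1: N_B=0, N_E=2, L=2
Step 2: N_B=0, N_E=4, L=4
Step 3: N_B=0, N_E=8, L=8
Step 4: N_B=0, N_E=16, L=16

Answer: 16


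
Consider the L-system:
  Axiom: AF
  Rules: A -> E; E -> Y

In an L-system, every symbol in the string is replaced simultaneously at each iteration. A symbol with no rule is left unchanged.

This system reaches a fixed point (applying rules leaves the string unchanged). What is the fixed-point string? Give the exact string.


Step 0: AF
Step 1: EF
Step 2: YF
Step 3: YF  (unchanged — fixed point at step 2)

Answer: YF


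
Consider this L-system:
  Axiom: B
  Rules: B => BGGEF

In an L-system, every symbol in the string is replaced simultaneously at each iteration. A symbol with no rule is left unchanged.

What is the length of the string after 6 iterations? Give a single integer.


Answer: 25

Derivation:
Step 0: length = 1
Step 1: length = 5
Step 2: length = 9
Step 3: length = 13
Step 4: length = 17
Step 5: length = 21
Step 6: length = 25


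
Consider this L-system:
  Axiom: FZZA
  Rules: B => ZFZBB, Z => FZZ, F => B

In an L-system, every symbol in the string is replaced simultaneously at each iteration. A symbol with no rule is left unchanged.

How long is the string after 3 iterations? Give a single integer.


Step 0: length = 4
Step 1: length = 8
Step 2: length = 20
Step 3: length = 56

Answer: 56


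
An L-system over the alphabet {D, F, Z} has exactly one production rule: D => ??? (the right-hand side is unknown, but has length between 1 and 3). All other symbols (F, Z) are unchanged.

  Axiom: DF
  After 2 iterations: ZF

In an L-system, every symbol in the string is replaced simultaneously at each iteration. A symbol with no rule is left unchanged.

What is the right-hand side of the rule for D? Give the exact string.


Answer: Z

Derivation:
Trying D => Z:
  Step 0: DF
  Step 1: ZF
  Step 2: ZF
Matches the given result.


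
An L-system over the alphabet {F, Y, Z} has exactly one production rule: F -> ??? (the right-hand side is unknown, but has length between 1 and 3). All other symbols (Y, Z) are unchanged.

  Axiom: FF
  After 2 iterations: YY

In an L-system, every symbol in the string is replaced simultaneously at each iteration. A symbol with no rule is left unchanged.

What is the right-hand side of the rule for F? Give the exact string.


Trying F -> Y:
  Step 0: FF
  Step 1: YY
  Step 2: YY
Matches the given result.

Answer: Y


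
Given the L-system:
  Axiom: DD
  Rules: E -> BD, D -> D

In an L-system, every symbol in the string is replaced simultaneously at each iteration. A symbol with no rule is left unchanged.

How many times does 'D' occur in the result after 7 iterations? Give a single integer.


Answer: 2

Derivation:
Step 0: DD  (2 'D')
Step 1: DD  (2 'D')
Step 2: DD  (2 'D')
Step 3: DD  (2 'D')
Step 4: DD  (2 'D')
Step 5: DD  (2 'D')
Step 6: DD  (2 'D')
Step 7: DD  (2 'D')


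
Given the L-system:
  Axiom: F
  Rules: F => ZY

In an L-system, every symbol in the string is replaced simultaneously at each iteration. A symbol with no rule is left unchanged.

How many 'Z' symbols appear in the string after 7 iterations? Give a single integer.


Step 0: F  (0 'Z')
Step 1: ZY  (1 'Z')
Step 2: ZY  (1 'Z')
Step 3: ZY  (1 'Z')
Step 4: ZY  (1 'Z')
Step 5: ZY  (1 'Z')
Step 6: ZY  (1 'Z')
Step 7: ZY  (1 'Z')

Answer: 1


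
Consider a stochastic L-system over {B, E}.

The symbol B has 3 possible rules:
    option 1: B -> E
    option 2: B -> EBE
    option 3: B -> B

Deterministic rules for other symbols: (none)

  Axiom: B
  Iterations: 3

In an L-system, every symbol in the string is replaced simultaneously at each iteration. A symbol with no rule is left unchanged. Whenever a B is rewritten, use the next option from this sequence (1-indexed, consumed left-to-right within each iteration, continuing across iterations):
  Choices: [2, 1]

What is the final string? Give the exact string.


Step 0: B
Step 1: EBE  (used choices [2])
Step 2: EEE  (used choices [1])
Step 3: EEE  (used choices [])

Answer: EEE


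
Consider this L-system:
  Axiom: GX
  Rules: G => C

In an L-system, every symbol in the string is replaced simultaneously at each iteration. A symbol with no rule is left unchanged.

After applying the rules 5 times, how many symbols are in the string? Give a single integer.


Answer: 2

Derivation:
Step 0: length = 2
Step 1: length = 2
Step 2: length = 2
Step 3: length = 2
Step 4: length = 2
Step 5: length = 2


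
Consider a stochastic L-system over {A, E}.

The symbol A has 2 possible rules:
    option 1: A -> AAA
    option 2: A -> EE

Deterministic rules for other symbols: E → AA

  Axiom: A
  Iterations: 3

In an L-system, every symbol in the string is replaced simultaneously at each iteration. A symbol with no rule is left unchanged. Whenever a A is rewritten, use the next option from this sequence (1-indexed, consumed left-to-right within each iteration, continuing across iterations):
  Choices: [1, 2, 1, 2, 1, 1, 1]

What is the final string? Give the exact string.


Step 0: A
Step 1: AAA  (used choices [1])
Step 2: EEAAAEE  (used choices [2, 1, 2])
Step 3: AAAAAAAAAAAAAAAAA  (used choices [1, 1, 1])

Answer: AAAAAAAAAAAAAAAAA


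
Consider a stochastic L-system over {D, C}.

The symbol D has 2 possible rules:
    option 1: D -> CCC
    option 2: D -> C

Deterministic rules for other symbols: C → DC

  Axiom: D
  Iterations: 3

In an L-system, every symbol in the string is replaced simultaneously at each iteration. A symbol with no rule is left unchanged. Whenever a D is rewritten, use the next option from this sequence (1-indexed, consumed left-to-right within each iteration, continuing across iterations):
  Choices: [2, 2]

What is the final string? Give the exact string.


Answer: CDC

Derivation:
Step 0: D
Step 1: C  (used choices [2])
Step 2: DC  (used choices [])
Step 3: CDC  (used choices [2])


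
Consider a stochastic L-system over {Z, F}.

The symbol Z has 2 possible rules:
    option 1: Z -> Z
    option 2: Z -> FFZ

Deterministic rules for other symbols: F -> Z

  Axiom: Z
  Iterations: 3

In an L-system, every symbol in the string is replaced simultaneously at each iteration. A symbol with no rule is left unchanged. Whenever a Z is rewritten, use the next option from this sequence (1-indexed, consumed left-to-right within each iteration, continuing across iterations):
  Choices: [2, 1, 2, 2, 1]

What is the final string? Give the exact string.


Answer: FFZFFZZ

Derivation:
Step 0: Z
Step 1: FFZ  (used choices [2])
Step 2: ZZZ  (used choices [1])
Step 3: FFZFFZZ  (used choices [2, 2, 1])


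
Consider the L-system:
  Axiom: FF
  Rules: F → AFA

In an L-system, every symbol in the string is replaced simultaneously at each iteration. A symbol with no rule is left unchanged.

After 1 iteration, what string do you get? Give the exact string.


Answer: AFAAFA

Derivation:
Step 0: FF
Step 1: AFAAFA


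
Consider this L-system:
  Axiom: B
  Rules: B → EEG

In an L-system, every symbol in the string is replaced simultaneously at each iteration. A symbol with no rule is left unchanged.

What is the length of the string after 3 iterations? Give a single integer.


Step 0: length = 1
Step 1: length = 3
Step 2: length = 3
Step 3: length = 3

Answer: 3


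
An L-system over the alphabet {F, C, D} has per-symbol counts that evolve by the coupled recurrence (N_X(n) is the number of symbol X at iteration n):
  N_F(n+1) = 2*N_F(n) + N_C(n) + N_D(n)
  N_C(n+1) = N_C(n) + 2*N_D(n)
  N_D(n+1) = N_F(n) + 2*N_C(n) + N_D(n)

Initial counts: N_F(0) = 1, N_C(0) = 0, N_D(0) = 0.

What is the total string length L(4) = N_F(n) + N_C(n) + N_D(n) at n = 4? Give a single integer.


Step 0: N_F=1, N_C=0, N_D=0, L=1
Step 1: N_F=2, N_C=0, N_D=1, L=3
Step 2: N_F=5, N_C=2, N_D=3, L=10
Step 3: N_F=15, N_C=8, N_D=12, L=35
Step 4: N_F=50, N_C=32, N_D=43, L=125

Answer: 125


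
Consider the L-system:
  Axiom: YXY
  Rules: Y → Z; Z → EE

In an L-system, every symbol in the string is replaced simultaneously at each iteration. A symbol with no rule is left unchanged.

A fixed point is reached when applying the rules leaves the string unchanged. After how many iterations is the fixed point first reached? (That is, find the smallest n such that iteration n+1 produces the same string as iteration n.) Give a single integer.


Answer: 2

Derivation:
Step 0: YXY
Step 1: ZXZ
Step 2: EEXEE
Step 3: EEXEE  (unchanged — fixed point at step 2)


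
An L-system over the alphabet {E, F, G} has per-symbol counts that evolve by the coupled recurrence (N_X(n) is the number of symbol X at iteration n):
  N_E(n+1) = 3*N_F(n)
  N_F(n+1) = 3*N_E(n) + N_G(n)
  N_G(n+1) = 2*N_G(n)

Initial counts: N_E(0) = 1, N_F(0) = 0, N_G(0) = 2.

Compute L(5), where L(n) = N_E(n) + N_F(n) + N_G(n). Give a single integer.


Step 0: N_E=1, N_F=0, N_G=2, L=3
Step 1: N_E=0, N_F=5, N_G=4, L=9
Step 2: N_E=15, N_F=4, N_G=8, L=27
Step 3: N_E=12, N_F=53, N_G=16, L=81
Step 4: N_E=159, N_F=52, N_G=32, L=243
Step 5: N_E=156, N_F=509, N_G=64, L=729

Answer: 729


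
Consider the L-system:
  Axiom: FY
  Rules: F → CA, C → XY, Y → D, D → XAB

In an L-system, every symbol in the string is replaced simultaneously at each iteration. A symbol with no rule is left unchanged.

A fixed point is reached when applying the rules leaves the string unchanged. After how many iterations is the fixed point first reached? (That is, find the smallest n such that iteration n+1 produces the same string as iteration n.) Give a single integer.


Step 0: FY
Step 1: CAD
Step 2: XYAXAB
Step 3: XDAXAB
Step 4: XXABAXAB
Step 5: XXABAXAB  (unchanged — fixed point at step 4)

Answer: 4


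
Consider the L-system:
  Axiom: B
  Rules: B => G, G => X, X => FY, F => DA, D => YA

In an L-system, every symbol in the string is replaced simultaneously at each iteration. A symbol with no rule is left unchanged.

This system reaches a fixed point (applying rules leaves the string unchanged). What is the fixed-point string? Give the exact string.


Step 0: B
Step 1: G
Step 2: X
Step 3: FY
Step 4: DAY
Step 5: YAAY
Step 6: YAAY  (unchanged — fixed point at step 5)

Answer: YAAY


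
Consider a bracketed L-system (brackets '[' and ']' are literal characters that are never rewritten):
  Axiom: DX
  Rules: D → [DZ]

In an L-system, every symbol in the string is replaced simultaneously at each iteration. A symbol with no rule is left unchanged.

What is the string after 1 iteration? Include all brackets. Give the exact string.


Step 0: DX
Step 1: [DZ]X

Answer: [DZ]X


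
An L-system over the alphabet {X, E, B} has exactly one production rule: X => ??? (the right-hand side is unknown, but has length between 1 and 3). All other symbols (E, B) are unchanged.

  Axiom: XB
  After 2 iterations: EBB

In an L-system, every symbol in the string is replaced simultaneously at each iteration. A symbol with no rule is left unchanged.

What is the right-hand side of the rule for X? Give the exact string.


Answer: EB

Derivation:
Trying X => EB:
  Step 0: XB
  Step 1: EBB
  Step 2: EBB
Matches the given result.


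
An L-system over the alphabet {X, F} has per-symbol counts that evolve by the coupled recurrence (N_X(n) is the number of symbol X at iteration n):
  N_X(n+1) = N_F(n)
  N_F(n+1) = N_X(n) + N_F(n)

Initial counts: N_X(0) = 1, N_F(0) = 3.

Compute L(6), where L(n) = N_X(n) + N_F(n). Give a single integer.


Step 0: N_X=1, N_F=3, L=4
Step 1: N_X=3, N_F=4, L=7
Step 2: N_X=4, N_F=7, L=11
Step 3: N_X=7, N_F=11, L=18
Step 4: N_X=11, N_F=18, L=29
Step 5: N_X=18, N_F=29, L=47
Step 6: N_X=29, N_F=47, L=76

Answer: 76


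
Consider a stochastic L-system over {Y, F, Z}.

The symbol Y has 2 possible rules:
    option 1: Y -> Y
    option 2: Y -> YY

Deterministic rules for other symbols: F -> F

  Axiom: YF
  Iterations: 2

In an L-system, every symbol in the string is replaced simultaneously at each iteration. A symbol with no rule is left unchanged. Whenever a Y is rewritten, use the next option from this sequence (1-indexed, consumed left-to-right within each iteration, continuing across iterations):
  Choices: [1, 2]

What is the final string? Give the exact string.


Answer: YYF

Derivation:
Step 0: YF
Step 1: YF  (used choices [1])
Step 2: YYF  (used choices [2])


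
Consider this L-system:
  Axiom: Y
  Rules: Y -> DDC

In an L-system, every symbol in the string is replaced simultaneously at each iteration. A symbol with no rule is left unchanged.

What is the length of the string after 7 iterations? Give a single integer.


Step 0: length = 1
Step 1: length = 3
Step 2: length = 3
Step 3: length = 3
Step 4: length = 3
Step 5: length = 3
Step 6: length = 3
Step 7: length = 3

Answer: 3


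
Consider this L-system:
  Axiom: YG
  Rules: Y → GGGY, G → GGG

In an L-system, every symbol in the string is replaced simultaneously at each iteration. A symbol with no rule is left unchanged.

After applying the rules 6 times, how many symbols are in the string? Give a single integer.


Step 0: length = 2
Step 1: length = 7
Step 2: length = 22
Step 3: length = 67
Step 4: length = 202
Step 5: length = 607
Step 6: length = 1822

Answer: 1822


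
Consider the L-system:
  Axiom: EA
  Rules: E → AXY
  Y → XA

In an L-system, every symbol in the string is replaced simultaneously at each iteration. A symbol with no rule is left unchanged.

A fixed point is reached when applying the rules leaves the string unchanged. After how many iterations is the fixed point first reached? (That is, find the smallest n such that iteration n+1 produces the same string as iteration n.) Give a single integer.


Answer: 2

Derivation:
Step 0: EA
Step 1: AXYA
Step 2: AXXAA
Step 3: AXXAA  (unchanged — fixed point at step 2)


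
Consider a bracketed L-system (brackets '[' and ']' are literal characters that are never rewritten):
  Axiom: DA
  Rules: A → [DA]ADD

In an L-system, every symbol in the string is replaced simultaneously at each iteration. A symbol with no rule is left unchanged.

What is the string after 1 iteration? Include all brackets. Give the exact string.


Answer: D[DA]ADD

Derivation:
Step 0: DA
Step 1: D[DA]ADD


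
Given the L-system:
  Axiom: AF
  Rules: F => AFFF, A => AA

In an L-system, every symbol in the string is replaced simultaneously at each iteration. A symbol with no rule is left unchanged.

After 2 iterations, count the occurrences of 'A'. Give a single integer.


Answer: 9

Derivation:
Step 0: AF  (1 'A')
Step 1: AAAFFF  (3 'A')
Step 2: AAAAAAAFFFAFFFAFFF  (9 'A')


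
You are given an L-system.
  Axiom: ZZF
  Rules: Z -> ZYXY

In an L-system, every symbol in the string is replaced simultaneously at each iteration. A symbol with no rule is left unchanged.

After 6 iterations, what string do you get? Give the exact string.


Answer: ZYXYYXYYXYYXYYXYYXYZYXYYXYYXYYXYYXYYXYF

Derivation:
Step 0: ZZF
Step 1: ZYXYZYXYF
Step 2: ZYXYYXYZYXYYXYF
Step 3: ZYXYYXYYXYZYXYYXYYXYF
Step 4: ZYXYYXYYXYYXYZYXYYXYYXYYXYF
Step 5: ZYXYYXYYXYYXYYXYZYXYYXYYXYYXYYXYF
Step 6: ZYXYYXYYXYYXYYXYYXYZYXYYXYYXYYXYYXYYXYF


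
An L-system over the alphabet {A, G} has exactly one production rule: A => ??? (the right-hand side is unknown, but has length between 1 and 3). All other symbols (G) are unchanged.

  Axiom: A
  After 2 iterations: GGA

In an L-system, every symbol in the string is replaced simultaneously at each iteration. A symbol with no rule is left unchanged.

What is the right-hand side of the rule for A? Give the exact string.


Answer: GA

Derivation:
Trying A => GA:
  Step 0: A
  Step 1: GA
  Step 2: GGA
Matches the given result.


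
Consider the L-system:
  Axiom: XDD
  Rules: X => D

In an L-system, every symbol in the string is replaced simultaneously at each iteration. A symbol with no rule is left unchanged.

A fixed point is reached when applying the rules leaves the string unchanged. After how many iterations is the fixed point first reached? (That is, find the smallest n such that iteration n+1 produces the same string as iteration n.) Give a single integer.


Step 0: XDD
Step 1: DDD
Step 2: DDD  (unchanged — fixed point at step 1)

Answer: 1


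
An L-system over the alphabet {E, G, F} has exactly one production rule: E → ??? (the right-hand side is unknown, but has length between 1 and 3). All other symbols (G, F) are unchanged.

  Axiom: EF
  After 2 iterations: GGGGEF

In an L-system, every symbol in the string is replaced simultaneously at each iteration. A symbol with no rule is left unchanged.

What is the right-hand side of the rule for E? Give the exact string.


Trying E → GGE:
  Step 0: EF
  Step 1: GGEF
  Step 2: GGGGEF
Matches the given result.

Answer: GGE


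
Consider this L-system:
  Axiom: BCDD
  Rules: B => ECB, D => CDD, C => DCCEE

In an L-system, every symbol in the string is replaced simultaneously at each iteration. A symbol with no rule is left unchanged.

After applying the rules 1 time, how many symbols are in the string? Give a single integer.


Answer: 14

Derivation:
Step 0: length = 4
Step 1: length = 14


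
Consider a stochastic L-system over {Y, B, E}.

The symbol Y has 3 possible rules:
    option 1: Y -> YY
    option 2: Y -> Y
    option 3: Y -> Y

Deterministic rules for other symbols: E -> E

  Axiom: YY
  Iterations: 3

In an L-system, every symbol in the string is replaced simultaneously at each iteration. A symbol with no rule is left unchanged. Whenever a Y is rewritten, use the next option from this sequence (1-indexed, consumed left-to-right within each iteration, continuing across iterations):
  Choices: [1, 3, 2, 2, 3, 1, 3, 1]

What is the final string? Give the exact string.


Step 0: YY
Step 1: YYY  (used choices [1, 3])
Step 2: YYY  (used choices [2, 2, 3])
Step 3: YYYYY  (used choices [1, 3, 1])

Answer: YYYYY


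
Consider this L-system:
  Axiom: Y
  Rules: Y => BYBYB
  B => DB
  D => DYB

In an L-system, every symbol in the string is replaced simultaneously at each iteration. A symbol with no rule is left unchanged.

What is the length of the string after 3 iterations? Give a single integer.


Step 0: length = 1
Step 1: length = 5
Step 2: length = 16
Step 3: length = 47

Answer: 47


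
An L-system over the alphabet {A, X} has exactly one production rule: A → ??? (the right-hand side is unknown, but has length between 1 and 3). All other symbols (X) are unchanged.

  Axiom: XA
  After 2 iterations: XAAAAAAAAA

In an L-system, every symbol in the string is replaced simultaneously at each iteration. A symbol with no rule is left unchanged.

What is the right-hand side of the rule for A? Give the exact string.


Answer: AAA

Derivation:
Trying A → AAA:
  Step 0: XA
  Step 1: XAAA
  Step 2: XAAAAAAAAA
Matches the given result.


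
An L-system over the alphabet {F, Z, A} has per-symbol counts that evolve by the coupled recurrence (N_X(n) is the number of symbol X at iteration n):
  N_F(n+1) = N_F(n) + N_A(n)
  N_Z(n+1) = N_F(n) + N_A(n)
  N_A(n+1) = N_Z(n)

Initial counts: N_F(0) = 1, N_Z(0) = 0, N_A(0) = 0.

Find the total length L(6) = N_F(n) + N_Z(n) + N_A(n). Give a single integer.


Answer: 21

Derivation:
Step 0: N_F=1, N_Z=0, N_A=0, L=1
Step 1: N_F=1, N_Z=1, N_A=0, L=2
Step 2: N_F=1, N_Z=1, N_A=1, L=3
Step 3: N_F=2, N_Z=2, N_A=1, L=5
Step 4: N_F=3, N_Z=3, N_A=2, L=8
Step 5: N_F=5, N_Z=5, N_A=3, L=13
Step 6: N_F=8, N_Z=8, N_A=5, L=21


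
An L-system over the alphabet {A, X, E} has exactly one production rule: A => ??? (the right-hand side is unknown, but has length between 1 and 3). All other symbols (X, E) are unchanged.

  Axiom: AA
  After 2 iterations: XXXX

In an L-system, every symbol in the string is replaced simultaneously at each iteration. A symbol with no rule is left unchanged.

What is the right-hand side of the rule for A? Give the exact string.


Answer: XX

Derivation:
Trying A => XX:
  Step 0: AA
  Step 1: XXXX
  Step 2: XXXX
Matches the given result.


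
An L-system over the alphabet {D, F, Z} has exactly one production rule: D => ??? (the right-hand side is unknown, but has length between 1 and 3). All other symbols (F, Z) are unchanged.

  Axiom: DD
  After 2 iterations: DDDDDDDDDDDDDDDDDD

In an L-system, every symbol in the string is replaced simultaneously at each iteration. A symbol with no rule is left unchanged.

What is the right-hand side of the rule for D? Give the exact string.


Trying D => DDD:
  Step 0: DD
  Step 1: DDDDDD
  Step 2: DDDDDDDDDDDDDDDDDD
Matches the given result.

Answer: DDD


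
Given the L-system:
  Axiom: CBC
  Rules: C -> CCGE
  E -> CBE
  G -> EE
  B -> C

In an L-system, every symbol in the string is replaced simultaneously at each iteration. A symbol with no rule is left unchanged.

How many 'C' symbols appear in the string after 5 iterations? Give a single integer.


Step 0: CBC  (2 'C')
Step 1: CCGECCCGE  (5 'C')
Step 2: CCGECCGEEECBECCGECCGECCGEEECBE  (12 'C')
Step 3: CCGECCGEEECBECCGECCGEEECBECBECBECCGECCBECCGECCGEEECBECCGECCGEEECBECCGECCGEEECBECBECBECCGECCBE  (37 'C')
Step 4: CCGECCGEEECBECCGECCGEEECBECBECBECCGECCBECCGECCGEEECBECCGECCGEEECBECBECBECCGECCBECCGECCBECCGECCBECCGECCGEEECBECCGECCGECCBECCGECCGEEECBECCGECCGEEECBECBECBECCGECCBECCGECCGEEECBECCGECCGEEECBECBECBECCGECCBECCGECCGEEECBECCGECCGEEECBECBECBECCGECCBECCGECCBECCGECCBECCGECCGEEECBECCGECCGECCBE  (118 'C')
Step 5: CCGECCGEEECBECCGECCGEEECBECBECBECCGECCBECCGECCGEEECBECCGECCGEEECBECBECBECCGECCBECCGECCBECCGECCBECCGECCGEEECBECCGECCGECCBECCGECCGEEECBECCGECCGEEECBECBECBECCGECCBECCGECCGEEECBECCGECCGEEECBECBECBECCGECCBECCGECCBECCGECCBECCGECCGEEECBECCGECCGECCBECCGECCGEEECBECCGECCGECCBECCGECCGEEECBECCGECCGECCBECCGECCGEEECBECCGECCGEEECBECBECBECCGECCBECCGECCGEEECBECCGECCGEEECBECCGECCGECCBECCGECCGEEECBECCGECCGEEECBECBECBECCGECCBECCGECCGEEECBECCGECCGEEECBECBECBECCGECCBECCGECCBECCGECCBECCGECCGEEECBECCGECCGECCBECCGECCGEEECBECCGECCGEEECBECBECBECCGECCBECCGECCGEEECBECCGECCGEEECBECBECBECCGECCBECCGECCBECCGECCBECCGECCGEEECBECCGECCGECCBECCGECCGEEECBECCGECCGEEECBECBECBECCGECCBECCGECCGEEECBECCGECCGEEECBECBECBECCGECCBECCGECCBECCGECCBECCGECCGEEECBECCGECCGECCBECCGECCGEEECBECCGECCGECCBECCGECCGEEECBECCGECCGECCBECCGECCGEEECBECCGECCGEEECBECBECBECCGECCBECCGECCGEEECBECCGECCGEEECBECCGECCGECCBE  (363 'C')

Answer: 363
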